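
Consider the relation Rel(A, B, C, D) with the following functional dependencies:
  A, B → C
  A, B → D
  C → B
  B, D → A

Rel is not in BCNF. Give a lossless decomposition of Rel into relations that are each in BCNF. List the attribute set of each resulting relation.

{A, C, D}; {B, C}

Candidate keys of the original relation: {A, B}, {A, C}, {B, D}, {C, D}.
{A, B, C, D}: {C} determines {B, C} here but is not a superkey — split on C → B, giving {B, C} and {A, C, D}.
{B, C} has no BCNF violation.
{A, C, D} has no BCNF violation.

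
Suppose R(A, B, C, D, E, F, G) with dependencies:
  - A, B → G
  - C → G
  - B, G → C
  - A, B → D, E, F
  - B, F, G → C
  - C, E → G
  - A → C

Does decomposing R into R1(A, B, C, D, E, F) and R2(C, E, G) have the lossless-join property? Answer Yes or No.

Common attributes: {C, E}; their closure is {C, E, G}.
R2 is contained in that closure, so R1 ∩ R2 → R2 holds and the join is lossless.

Yes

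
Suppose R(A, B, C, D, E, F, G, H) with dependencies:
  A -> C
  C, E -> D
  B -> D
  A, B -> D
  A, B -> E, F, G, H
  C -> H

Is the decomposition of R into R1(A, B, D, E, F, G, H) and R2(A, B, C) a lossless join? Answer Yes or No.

Yes

R1 ∩ R2 = {A, B}; its closure under F is {A, B, C, D, E, F, G, H}.
R1 is contained in that closure, so R1 ∩ R2 -> R1 holds and the join is lossless.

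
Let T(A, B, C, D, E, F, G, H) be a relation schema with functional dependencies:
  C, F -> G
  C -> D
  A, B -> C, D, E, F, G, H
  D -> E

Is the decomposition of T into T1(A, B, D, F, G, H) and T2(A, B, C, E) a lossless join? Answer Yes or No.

Common attributes: {A, B}; their closure is {A, B, C, D, E, F, G, H}.
This includes all of T1, so the common attributes are a superkey of T1 — the join is lossless.

Yes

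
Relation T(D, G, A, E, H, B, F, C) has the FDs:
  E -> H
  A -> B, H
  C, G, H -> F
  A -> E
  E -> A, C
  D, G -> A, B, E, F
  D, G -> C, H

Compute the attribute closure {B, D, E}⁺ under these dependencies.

Start with {B, D, E}.
E -> H applies; add {H} → now {B, D, E, H}.
E -> A, C applies; add {A, C} → now {A, B, C, D, E, H}.
No further FD applies.

{A, B, C, D, E, H}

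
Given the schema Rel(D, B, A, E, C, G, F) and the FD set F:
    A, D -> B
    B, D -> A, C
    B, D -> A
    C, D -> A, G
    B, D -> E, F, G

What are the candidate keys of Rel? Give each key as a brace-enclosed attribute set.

Attributes never on any right-hand side: {D} — every candidate key must contain it.
{A, D}⁺ = {A, B, C, D, E, F, G} — all of the relation — so {A, D} is a candidate key.
{B, D}⁺ = {A, B, C, D, E, F, G} — all of the relation — so {B, D} is a candidate key.
{C, D}⁺ = {A, B, C, D, E, F, G} — all of the relation — so {C, D} is a candidate key.
No proper subset of any of these is a key, and no other minimal superkey exists.

{A, D}, {B, D}, {C, D}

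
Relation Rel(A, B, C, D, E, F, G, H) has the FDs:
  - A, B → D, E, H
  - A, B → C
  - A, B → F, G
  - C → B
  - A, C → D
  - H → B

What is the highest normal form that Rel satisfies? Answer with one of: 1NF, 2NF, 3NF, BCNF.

Candidate keys: {A, B}, {A, C}, {A, H}. Prime attributes: {A, B, C, H}.
C → B breaks BCNF: {C}⁺ = {B, C}, so {C} is not a superkey.
But every attribute on its right side ({B}) is prime, and the same holds for every other non-superkey FD, so 3NF still holds.

3NF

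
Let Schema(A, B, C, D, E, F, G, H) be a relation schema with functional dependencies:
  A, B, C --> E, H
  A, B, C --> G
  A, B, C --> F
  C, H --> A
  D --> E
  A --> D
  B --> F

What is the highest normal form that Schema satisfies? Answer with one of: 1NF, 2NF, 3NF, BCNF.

1NF

Candidate keys: {A, B, C}, {B, C, H}. Prime attributes: {A, B, C, H}.
C, H --> A: {C, H}⁺ = {A, C, D, E, H}, which is not all of the attributes, so the left side is not a superkey — BCNF is violated.
D --> E has non-prime {E} on the right and a non-superkey on the left, so 3NF fails.
{A} is a proper subset of the key {A, B, C}, and {A}⁺ contains the non-prime attributes {D, E} — a partial dependency, so 2NF is violated.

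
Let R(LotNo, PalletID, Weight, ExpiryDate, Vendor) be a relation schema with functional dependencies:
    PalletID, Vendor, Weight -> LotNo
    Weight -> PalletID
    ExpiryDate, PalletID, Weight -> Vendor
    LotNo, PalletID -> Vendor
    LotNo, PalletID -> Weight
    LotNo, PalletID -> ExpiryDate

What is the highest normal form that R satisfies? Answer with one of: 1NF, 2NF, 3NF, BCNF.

Candidate keys: {ExpiryDate, Weight}, {LotNo, PalletID}, {LotNo, Weight}, {Vendor, Weight}. Prime attributes: {ExpiryDate, LotNo, PalletID, Vendor, Weight}.
Weight -> PalletID: {Weight}⁺ = {PalletID, Weight}, which is not all of the attributes, so the left side is not a superkey — BCNF is violated.
But every attribute on its right side ({PalletID}) is prime, and the same holds for every other non-superkey FD, so 3NF still holds.

3NF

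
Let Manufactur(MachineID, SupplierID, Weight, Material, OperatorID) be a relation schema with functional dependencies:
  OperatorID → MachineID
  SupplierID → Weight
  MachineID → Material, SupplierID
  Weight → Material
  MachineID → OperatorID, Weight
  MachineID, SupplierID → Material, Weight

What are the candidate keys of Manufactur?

{MachineID}⁺ = {MachineID, Material, OperatorID, SupplierID, Weight} — all of the relation — so {MachineID} is a candidate key.
{OperatorID}⁺ = {MachineID, Material, OperatorID, SupplierID, Weight} — all of the relation — so {OperatorID} is a candidate key.
These are minimal and exhaustive — every other superkey contains one of them.

{MachineID}, {OperatorID}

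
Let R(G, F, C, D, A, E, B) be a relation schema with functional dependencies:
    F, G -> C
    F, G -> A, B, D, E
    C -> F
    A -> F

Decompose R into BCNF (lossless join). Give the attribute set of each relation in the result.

Candidate keys of the original relation: {A, G}, {C, G}, {F, G}.
In {A, B, C, D, E, F, G}, {C} is not a superkey ({C}⁺ restricted to this set is {C, F}), so split on C -> F into {C, F} and {A, B, C, D, E, G}.
{C, F} has no BCNF violation.
{A, B, C, D, E, G} has no BCNF violation.

{A, B, C, D, E, G}; {C, F}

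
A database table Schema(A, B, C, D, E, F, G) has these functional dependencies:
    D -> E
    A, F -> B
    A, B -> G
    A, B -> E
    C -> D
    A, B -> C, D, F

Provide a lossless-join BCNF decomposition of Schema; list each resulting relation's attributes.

Candidate keys of the original relation: {A, B}, {A, F}.
Within {A, B, C, D, E, F, G}: {D}⁺ ∩ {A, B, C, D, E, F, G} = {D, E}, not the whole set, so D -> E violates BCNF; decompose into {D, E} and {A, B, C, D, F, G}.
{D, E} has no BCNF violation.
Within {A, B, C, D, F, G}: {C}⁺ ∩ {A, B, C, D, F, G} = {C, D}, not the whole set, so C -> D violates BCNF; decompose into {C, D} and {A, B, C, F, G}.
{C, D} has no BCNF violation.
{A, B, C, F, G} has no BCNF violation.

{A, B, C, F, G}; {C, D}; {D, E}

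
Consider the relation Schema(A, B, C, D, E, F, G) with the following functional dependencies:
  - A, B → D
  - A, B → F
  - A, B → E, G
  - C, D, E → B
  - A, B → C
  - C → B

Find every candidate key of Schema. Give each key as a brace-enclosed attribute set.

No FD produces {A}, so it must be in every candidate key.
{A, B}⁺ = {A, B, C, D, E, F, G} — all of the relation — so {A, B} is a candidate key.
{A, C}⁺ = {A, B, C, D, E, F, G} — all of the relation — so {A, C} is a candidate key.
Any other superkey properly contains one of these, so there are no further candidate keys.

{A, B}, {A, C}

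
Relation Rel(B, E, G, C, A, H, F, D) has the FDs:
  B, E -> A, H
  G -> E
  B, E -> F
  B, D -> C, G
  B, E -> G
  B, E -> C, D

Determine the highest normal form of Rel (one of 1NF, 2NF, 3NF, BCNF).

Candidate keys: {B, D}, {B, E}, {B, G}. Prime attributes: {B, D, E, G}.
For G -> E we have {G}⁺ = {E, G}; {G} is not a superkey, so BCNF fails.
But every attribute on its right side ({E}) is prime, and the same holds for every other non-superkey FD, so 3NF still holds.

3NF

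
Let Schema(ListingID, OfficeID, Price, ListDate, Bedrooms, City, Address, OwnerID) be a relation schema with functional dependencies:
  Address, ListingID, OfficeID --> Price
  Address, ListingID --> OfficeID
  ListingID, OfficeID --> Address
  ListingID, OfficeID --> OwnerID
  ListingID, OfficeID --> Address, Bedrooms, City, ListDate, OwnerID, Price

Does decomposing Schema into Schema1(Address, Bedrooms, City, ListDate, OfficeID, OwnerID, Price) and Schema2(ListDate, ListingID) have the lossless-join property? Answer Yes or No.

The shared attributes are {ListDate} and {ListDate}⁺ = {ListDate}.
Schema1 ⊄ {ListDate} and Schema2 ⊄ {ListDate}, so the split is lossy.

No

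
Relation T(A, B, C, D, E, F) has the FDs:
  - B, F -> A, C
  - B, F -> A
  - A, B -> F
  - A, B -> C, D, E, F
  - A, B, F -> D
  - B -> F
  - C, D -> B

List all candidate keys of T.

Closure of {B} is {A, B, C, D, E, F}, the whole schema; {B} is a candidate key.
Closure of {C, D} is {A, B, C, D, E, F}, the whole schema; {C, D} is a candidate key.
No proper subset of any of these is a key, and no other minimal superkey exists.

{B}, {C, D}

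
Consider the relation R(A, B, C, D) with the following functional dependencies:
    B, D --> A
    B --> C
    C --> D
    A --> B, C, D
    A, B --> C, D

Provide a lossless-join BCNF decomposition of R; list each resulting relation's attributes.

{A, B, C}; {C, D}

Candidate keys of the original relation: {A}, {B}.
In {A, B, C, D}, {C} is not a superkey ({C}⁺ restricted to this set is {C, D}), so split on C --> D into {C, D} and {A, B, C}.
{C, D} has no BCNF violation.
{A, B, C} has no BCNF violation.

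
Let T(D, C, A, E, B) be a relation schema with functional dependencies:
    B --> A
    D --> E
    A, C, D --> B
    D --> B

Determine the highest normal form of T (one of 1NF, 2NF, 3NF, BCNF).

1NF

Candidate key: {C, D}. Prime attributes: {C, D}.
B --> A breaks BCNF: {B}⁺ = {A, B}, so {B} is not a superkey.
B --> A determines the non-prime attribute {A} from a non-superkey — 3NF is violated.
The proper key subset {D} of {C, D} determines non-prime {A, B, E}, so the relation is not even in 2NF.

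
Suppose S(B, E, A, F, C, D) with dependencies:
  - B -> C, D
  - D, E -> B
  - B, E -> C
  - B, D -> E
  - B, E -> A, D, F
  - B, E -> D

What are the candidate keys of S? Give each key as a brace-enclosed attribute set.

{B}, {D, E}

{B}⁺ = {A, B, C, D, E, F} — all of the relation — so {B} is a candidate key.
{D, E}⁺ = {A, B, C, D, E, F} — all of the relation — so {D, E} is a candidate key.
Any other superkey properly contains one of these, so there are no further candidate keys.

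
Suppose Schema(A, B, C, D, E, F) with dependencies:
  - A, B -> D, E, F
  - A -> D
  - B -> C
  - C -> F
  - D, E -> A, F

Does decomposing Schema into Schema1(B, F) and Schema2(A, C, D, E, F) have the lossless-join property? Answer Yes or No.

No

The shared attributes are {F} and {F}⁺ = {F}.
Neither Schema1 nor Schema2 is contained in that closure, so the decomposition is lossy.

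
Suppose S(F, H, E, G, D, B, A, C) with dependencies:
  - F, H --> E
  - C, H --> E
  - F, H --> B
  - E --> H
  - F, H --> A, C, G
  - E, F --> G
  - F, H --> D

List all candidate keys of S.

{E, F}, {F, H}

No FD produces {F}, so it must be in every candidate key.
{E, F}⁺ = {A, B, C, D, E, F, G, H}, which is every attribute, so {E, F} is a candidate key.
{F, H}⁺ = {A, B, C, D, E, F, G, H}, which is every attribute, so {F, H} is a candidate key.
Any other superkey properly contains one of these, so there are no further candidate keys.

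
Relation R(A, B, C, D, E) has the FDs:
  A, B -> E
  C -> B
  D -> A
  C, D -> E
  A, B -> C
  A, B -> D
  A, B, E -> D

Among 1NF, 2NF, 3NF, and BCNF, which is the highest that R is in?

3NF

Candidate keys: {A, B}, {A, C}, {B, D}, {C, D}. Prime attributes: {A, B, C, D}.
C -> B: {C}⁺ = {B, C}, which is not all of the attributes, so the left side is not a superkey — BCNF is violated.
Its right-hand attributes {B} are all prime, as are those of every other non-superkey FD — the relation is in 3NF.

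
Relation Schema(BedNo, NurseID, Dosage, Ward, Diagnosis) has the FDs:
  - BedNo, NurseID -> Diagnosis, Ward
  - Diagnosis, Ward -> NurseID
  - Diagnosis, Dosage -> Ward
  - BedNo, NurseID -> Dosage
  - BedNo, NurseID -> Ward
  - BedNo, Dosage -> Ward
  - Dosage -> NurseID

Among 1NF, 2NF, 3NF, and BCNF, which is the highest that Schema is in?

3NF

Candidate keys: {BedNo, Diagnosis, Ward}, {BedNo, Dosage}, {BedNo, NurseID}. Prime attributes: {BedNo, Diagnosis, Dosage, NurseID, Ward}.
Diagnosis, Ward -> NurseID breaks BCNF: {Diagnosis, Ward}⁺ = {Diagnosis, NurseID, Ward}, so {Diagnosis, Ward} is not a superkey.
But every attribute on its right side ({NurseID}) is prime, and the same holds for every other non-superkey FD, so 3NF still holds.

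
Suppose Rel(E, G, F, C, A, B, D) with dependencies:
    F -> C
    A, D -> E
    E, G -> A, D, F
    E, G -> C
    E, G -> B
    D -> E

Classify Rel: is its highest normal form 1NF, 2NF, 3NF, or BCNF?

Candidate keys: {D, G}, {E, G}. Prime attributes: {D, E, G}.
For F -> C we have {F}⁺ = {C, F}; {F} is not a superkey, so BCNF fails.
F -> C has non-prime {C} on the right and a non-superkey on the left, so 3NF fails.
Checking every proper subset of each key, none determines a non-prime attribute — 2NF is satisfied.

2NF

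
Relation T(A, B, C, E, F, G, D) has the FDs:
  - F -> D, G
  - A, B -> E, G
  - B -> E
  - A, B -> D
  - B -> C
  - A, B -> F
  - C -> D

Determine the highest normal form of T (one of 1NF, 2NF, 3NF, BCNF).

Candidate key: {A, B}. Prime attributes: {A, B}.
For F -> D, G we have {F}⁺ = {D, F, G}; {F} is not a superkey, so BCNF fails.
F -> D, G has non-prime {D, G} on the right and a non-superkey on the left, so 3NF fails.
The proper key subset {B} of {A, B} determines non-prime {C, D, E}, so the relation is not even in 2NF.

1NF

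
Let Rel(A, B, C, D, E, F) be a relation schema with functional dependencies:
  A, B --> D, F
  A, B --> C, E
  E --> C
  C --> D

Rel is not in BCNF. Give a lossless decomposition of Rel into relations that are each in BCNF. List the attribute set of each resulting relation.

Candidate key of the original relation: {A, B}.
{A, B, C, D, E, F}: {E} determines {C, D, E} here but is not a superkey — split on E --> C, D, giving {C, D, E} and {A, B, E, F}.
{C, D, E}: {C} determines {C, D} here but is not a superkey — split on C --> D, giving {C, D} and {C, E}.
{C, D}: every determinant is a superkey — BCNF.
{C, E}: every determinant is a superkey — BCNF.
{A, B, E, F}: every determinant is a superkey — BCNF.

{A, B, E, F}; {C, D}; {C, E}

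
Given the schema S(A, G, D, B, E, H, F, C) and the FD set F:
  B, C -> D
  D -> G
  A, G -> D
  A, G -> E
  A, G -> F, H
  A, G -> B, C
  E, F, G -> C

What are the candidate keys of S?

No FD produces {A}, so it must be in every candidate key.
{A, D} is a candidate key since {A, D}⁺ = {A, B, C, D, E, F, G, H} covers every attribute.
{A, G} is a candidate key since {A, G}⁺ = {A, B, C, D, E, F, G, H} covers every attribute.
{A, B, C} is a candidate key since {A, B, C}⁺ = {A, B, C, D, E, F, G, H} covers every attribute.
Any other superkey properly contains one of these, so there are no further candidate keys.

{A, B, C}, {A, D}, {A, G}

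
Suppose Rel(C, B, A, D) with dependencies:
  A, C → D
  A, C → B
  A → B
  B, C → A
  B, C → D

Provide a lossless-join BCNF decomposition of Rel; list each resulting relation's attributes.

{A, B}; {A, C, D}

Candidate keys of the original relation: {A, C}, {B, C}.
{A, B, C, D}: {A} determines {A, B} here but is not a superkey — split on A → B, giving {A, B} and {A, C, D}.
{A, B}: every determinant is a superkey — BCNF.
{A, C, D}: every determinant is a superkey — BCNF.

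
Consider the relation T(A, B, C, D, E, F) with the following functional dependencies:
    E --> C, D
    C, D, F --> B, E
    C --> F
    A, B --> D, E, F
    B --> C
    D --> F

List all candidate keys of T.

No FD produces {A}, so it must be in every candidate key.
{A, B}⁺ = {A, B, C, D, E, F}, which is every attribute, so {A, B} is a candidate key.
{A, E}⁺ = {A, B, C, D, E, F}, which is every attribute, so {A, E} is a candidate key.
{A, C, D}⁺ = {A, B, C, D, E, F}, which is every attribute, so {A, C, D} is a candidate key.
Any other superkey properly contains one of these, so there are no further candidate keys.

{A, B}, {A, C, D}, {A, E}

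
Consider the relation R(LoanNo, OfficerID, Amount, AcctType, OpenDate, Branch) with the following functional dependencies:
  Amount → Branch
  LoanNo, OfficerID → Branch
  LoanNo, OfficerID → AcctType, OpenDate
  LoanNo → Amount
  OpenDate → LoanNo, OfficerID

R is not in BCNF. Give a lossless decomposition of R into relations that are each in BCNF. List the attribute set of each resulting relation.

Candidate keys of the original relation: {LoanNo, OfficerID}, {OpenDate}.
In {AcctType, Amount, Branch, LoanNo, OfficerID, OpenDate}, {Amount} is not a superkey ({Amount}⁺ restricted to this set is {Amount, Branch}), so split on Amount → Branch into {Amount, Branch} and {AcctType, Amount, LoanNo, OfficerID, OpenDate}.
{Amount, Branch} has no BCNF violation.
In {AcctType, Amount, LoanNo, OfficerID, OpenDate}, {LoanNo} is not a superkey ({LoanNo}⁺ restricted to this set is {Amount, LoanNo}), so split on LoanNo → Amount into {Amount, LoanNo} and {AcctType, LoanNo, OfficerID, OpenDate}.
{Amount, LoanNo} has no BCNF violation.
{AcctType, LoanNo, OfficerID, OpenDate} has no BCNF violation.

{AcctType, LoanNo, OfficerID, OpenDate}; {Amount, Branch}; {Amount, LoanNo}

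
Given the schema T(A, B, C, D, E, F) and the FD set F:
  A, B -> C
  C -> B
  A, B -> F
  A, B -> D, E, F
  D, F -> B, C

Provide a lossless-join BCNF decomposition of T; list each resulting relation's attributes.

{A, D, E, F}; {B, C}; {C, D, F}

Candidate keys of the original relation: {A, B}, {A, C}, {A, D, F}.
In {A, B, C, D, E, F}, {C} is not a superkey ({C}⁺ restricted to this set is {B, C}), so split on C -> B into {B, C} and {A, C, D, E, F}.
{B, C} has no BCNF violation.
In {A, C, D, E, F}, {D, F} is not a superkey ({D, F}⁺ restricted to this set is {C, D, F}), so split on D, F -> C into {C, D, F} and {A, D, E, F}.
{C, D, F} has no BCNF violation.
{A, D, E, F} has no BCNF violation.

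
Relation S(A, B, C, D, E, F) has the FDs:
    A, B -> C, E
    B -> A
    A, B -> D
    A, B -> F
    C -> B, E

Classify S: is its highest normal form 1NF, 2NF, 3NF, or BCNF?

BCNF

Candidate keys: {B}, {C}. Prime attributes: {B, C}.
Each dependency's left side is a superkey — BCNF holds.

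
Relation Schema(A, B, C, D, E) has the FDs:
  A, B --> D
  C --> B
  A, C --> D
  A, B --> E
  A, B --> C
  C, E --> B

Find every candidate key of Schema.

{A} never appears on the right of any FD, so every key must include it.
{A, B} is a candidate key since {A, B}⁺ = {A, B, C, D, E} covers every attribute.
{A, C} is a candidate key since {A, C}⁺ = {A, B, C, D, E} covers every attribute.
Any other superkey properly contains one of these, so there are no further candidate keys.

{A, B}, {A, C}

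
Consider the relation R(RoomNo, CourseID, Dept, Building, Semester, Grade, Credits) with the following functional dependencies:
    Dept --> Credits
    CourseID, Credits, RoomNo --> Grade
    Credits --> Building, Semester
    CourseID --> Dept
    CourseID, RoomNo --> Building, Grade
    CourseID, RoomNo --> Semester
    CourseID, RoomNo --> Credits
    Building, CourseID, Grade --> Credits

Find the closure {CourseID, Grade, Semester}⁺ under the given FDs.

Start with {CourseID, Grade, Semester}.
CourseID --> Dept applies; add {Dept} → now {CourseID, Dept, Grade, Semester}.
Dept --> Credits applies; add {Credits} → now {CourseID, Credits, Dept, Grade, Semester}.
Credits --> Building, Semester applies; add {Building} → now {Building, CourseID, Credits, Dept, Grade, Semester}.
No further FD applies.

{Building, CourseID, Credits, Dept, Grade, Semester}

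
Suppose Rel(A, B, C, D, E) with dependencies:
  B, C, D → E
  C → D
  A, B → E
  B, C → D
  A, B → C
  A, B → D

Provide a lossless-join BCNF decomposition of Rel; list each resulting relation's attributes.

Candidate key of the original relation: {A, B}.
{A, B, C, D, E}: {B, C, D} determines {B, C, D, E} here but is not a superkey — split on B, C, D → E, giving {B, C, D, E} and {A, B, C, D}.
{B, C, D, E}: {C} determines {C, D} here but is not a superkey — split on C → D, giving {C, D} and {B, C, E}.
{C, D} is in BCNF.
{B, C, E} is in BCNF.
{A, B, C, D}: {C} determines {C, D} here but is not a superkey — split on C → D, giving {C, D} and {A, B, C}.
{C, D} is in BCNF.
{A, B, C} is in BCNF.

{A, B, C}; {B, C, E}; {C, D}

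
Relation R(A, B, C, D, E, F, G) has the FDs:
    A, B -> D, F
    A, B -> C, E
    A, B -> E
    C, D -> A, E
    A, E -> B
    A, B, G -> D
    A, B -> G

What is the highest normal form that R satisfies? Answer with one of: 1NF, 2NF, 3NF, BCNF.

Candidate keys: {A, B}, {A, E}, {C, D}. Prime attributes: {A, B, C, D, E}.
The left-hand side of every FD is a superkey, so BCNF is satisfied.

BCNF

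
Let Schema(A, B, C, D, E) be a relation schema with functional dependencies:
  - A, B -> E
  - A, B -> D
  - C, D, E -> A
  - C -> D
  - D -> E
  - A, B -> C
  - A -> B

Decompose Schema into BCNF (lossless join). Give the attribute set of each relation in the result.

Candidate keys of the original relation: {A}, {C}.
In {A, B, C, D, E}, {D} is not a superkey ({D}⁺ restricted to this set is {D, E}), so split on D -> E into {D, E} and {A, B, C, D}.
{D, E}: every determinant is a superkey — BCNF.
{A, B, C, D}: every determinant is a superkey — BCNF.

{A, B, C, D}; {D, E}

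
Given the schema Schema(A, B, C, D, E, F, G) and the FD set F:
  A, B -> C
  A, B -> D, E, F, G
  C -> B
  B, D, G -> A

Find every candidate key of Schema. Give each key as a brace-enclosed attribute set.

{A, B}⁺ = {A, B, C, D, E, F, G}, which is every attribute, so {A, B} is a candidate key.
{A, C}⁺ = {A, B, C, D, E, F, G}, which is every attribute, so {A, C} is a candidate key.
{B, D, G}⁺ = {A, B, C, D, E, F, G}, which is every attribute, so {B, D, G} is a candidate key.
{C, D, G}⁺ = {A, B, C, D, E, F, G}, which is every attribute, so {C, D, G} is a candidate key.
Any other superkey properly contains one of these, so there are no further candidate keys.

{A, B}, {A, C}, {B, D, G}, {C, D, G}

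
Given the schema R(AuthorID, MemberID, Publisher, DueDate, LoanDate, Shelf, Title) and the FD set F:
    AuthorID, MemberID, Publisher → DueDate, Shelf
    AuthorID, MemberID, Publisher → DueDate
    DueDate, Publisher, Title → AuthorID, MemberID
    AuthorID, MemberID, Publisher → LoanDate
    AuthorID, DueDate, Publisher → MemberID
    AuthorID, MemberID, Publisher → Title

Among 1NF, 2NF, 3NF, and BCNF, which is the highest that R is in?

BCNF

Candidate keys: {AuthorID, DueDate, Publisher}, {AuthorID, MemberID, Publisher}, {DueDate, Publisher, Title}. Prime attributes: {AuthorID, DueDate, MemberID, Publisher, Title}.
Every FD has a superkey on the left, so the relation is in BCNF.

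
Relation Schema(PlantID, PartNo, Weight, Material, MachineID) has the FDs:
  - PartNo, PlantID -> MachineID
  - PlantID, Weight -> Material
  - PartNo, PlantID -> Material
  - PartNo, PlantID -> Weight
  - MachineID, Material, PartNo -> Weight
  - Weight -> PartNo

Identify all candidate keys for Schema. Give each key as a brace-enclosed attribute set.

{PartNo, PlantID}, {PlantID, Weight}

{PlantID} never appears on the right of any FD, so every key must include it.
{PartNo, PlantID}⁺ = {MachineID, Material, PartNo, PlantID, Weight}, which is every attribute, so {PartNo, PlantID} is a candidate key.
{PlantID, Weight}⁺ = {MachineID, Material, PartNo, PlantID, Weight}, which is every attribute, so {PlantID, Weight} is a candidate key.
Any other superkey properly contains one of these, so there are no further candidate keys.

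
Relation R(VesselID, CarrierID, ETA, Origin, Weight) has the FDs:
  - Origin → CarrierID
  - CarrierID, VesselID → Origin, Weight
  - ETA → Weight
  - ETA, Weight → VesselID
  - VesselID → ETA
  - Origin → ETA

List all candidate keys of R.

{CarrierID, ETA}, {CarrierID, VesselID}, {Origin}

{Origin} is a candidate key since {Origin}⁺ = {CarrierID, ETA, Origin, VesselID, Weight} covers every attribute.
{CarrierID, ETA} is a candidate key since {CarrierID, ETA}⁺ = {CarrierID, ETA, Origin, VesselID, Weight} covers every attribute.
{CarrierID, VesselID} is a candidate key since {CarrierID, VesselID}⁺ = {CarrierID, ETA, Origin, VesselID, Weight} covers every attribute.
No proper subset of any of these is a key, and no other minimal superkey exists.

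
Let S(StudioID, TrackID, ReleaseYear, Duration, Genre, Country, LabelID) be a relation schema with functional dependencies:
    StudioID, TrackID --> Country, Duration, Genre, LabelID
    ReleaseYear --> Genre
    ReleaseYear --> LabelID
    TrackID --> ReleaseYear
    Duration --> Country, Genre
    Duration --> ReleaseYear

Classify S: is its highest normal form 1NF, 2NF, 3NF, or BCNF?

1NF

Candidate key: {StudioID, TrackID}. Prime attributes: {StudioID, TrackID}.
For ReleaseYear --> Genre we have {ReleaseYear}⁺ = {Genre, LabelID, ReleaseYear}; {ReleaseYear} is not a superkey, so BCNF fails.
Because {Genre} is non-prime and the left side of ReleaseYear --> Genre is not a superkey, the relation is not in 3NF.
{TrackID} is a proper subset of the key {StudioID, TrackID}, and {TrackID}⁺ contains the non-prime attributes {Genre, LabelID, ReleaseYear} — a partial dependency, so 2NF is violated.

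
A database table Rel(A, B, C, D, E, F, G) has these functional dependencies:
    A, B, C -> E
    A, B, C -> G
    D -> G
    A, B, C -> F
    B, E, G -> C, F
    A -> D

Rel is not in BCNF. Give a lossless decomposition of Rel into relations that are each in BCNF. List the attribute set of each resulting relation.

Candidate keys of the original relation: {A, B, C}, {A, B, E}.
Within {A, B, C, D, E, F, G}: {D}⁺ ∩ {A, B, C, D, E, F, G} = {D, G}, not the whole set, so D -> G violates BCNF; decompose into {D, G} and {A, B, C, D, E, F}.
{D, G} is in BCNF.
Within {A, B, C, D, E, F}: {A}⁺ ∩ {A, B, C, D, E, F} = {A, D}, not the whole set, so A -> D violates BCNF; decompose into {A, D} and {A, B, C, E, F}.
{A, D} is in BCNF.
{A, B, C, E, F} is in BCNF.

{A, B, C, E, F}; {A, D}; {D, G}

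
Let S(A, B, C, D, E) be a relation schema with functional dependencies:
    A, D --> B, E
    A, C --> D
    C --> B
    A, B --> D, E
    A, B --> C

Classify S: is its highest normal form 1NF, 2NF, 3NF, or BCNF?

3NF

Candidate keys: {A, B}, {A, C}, {A, D}. Prime attributes: {A, B, C, D}.
C --> B: {C}⁺ = {B, C}, which is not all of the attributes, so the left side is not a superkey — BCNF is violated.
But every attribute on its right side ({B}) is prime, and the same holds for every other non-superkey FD, so 3NF still holds.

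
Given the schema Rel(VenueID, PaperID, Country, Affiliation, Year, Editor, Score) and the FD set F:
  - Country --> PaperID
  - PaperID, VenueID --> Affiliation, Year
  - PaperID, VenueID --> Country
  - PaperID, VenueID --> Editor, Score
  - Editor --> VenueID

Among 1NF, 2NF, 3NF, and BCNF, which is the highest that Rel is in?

Candidate keys: {Country, Editor}, {Country, VenueID}, {Editor, PaperID}, {PaperID, VenueID}. Prime attributes: {Country, Editor, PaperID, VenueID}.
Country --> PaperID breaks BCNF: {Country}⁺ = {Country, PaperID}, so {Country} is not a superkey.
But every attribute on its right side ({PaperID}) is prime, and the same holds for every other non-superkey FD, so 3NF still holds.

3NF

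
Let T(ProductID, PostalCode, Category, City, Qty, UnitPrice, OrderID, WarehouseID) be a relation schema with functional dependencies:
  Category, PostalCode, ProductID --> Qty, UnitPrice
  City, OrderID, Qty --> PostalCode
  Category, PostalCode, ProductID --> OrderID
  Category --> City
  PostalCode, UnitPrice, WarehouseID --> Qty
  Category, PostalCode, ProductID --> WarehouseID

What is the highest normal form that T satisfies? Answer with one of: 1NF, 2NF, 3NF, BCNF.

1NF

Candidate keys: {Category, OrderID, ProductID, Qty}, {Category, PostalCode, ProductID}. Prime attributes: {Category, OrderID, PostalCode, ProductID, Qty}.
For City, OrderID, Qty --> PostalCode we have {City, OrderID, Qty}⁺ = {City, OrderID, PostalCode, Qty}; {City, OrderID, Qty} is not a superkey, so BCNF fails.
Because {City} is non-prime and the left side of Category --> City is not a superkey, the relation is not in 3NF.
{Category} is a proper subset of the key {Category, PostalCode, ProductID}, and {Category}⁺ contains the non-prime attribute {City} — a partial dependency, so 2NF is violated.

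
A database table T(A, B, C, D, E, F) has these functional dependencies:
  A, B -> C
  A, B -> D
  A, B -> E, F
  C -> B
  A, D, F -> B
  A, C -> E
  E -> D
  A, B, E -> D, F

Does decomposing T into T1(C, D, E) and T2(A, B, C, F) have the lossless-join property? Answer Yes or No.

No

Common attributes: {C}; their closure is {B, C}.
Neither T1 nor T2 is contained in that closure, so the decomposition is lossy.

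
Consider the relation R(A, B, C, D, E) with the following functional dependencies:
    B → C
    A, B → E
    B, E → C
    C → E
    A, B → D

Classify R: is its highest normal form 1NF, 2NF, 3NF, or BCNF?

Candidate key: {A, B}. Prime attributes: {A, B}.
For B → C we have {B}⁺ = {B, C, E}; {B} is not a superkey, so BCNF fails.
B → C determines the non-prime attribute {C} from a non-superkey — 3NF is violated.
The proper key subset {B} of {A, B} determines non-prime {C, E}, so the relation is not even in 2NF.

1NF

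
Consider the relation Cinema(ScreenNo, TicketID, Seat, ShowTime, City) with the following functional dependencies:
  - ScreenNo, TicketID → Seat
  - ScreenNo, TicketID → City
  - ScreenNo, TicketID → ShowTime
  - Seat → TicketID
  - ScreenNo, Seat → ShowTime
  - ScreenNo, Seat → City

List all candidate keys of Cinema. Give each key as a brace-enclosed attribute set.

{ScreenNo, Seat}, {ScreenNo, TicketID}

{ScreenNo} never appears on the right of any FD, so every key must include it.
{ScreenNo, Seat}⁺ = {City, ScreenNo, Seat, ShowTime, TicketID} — all of the relation — so {ScreenNo, Seat} is a candidate key.
{ScreenNo, TicketID}⁺ = {City, ScreenNo, Seat, ShowTime, TicketID} — all of the relation — so {ScreenNo, TicketID} is a candidate key.
No proper subset of any of these is a key, and no other minimal superkey exists.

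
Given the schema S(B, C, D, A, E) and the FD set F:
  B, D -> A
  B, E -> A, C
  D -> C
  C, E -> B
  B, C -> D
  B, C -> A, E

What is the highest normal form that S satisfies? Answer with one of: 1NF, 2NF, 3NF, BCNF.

3NF

Candidate keys: {B, C}, {B, D}, {B, E}, {C, E}, {D, E}. Prime attributes: {B, C, D, E}.
D -> C: {D}⁺ = {C, D}, which is not all of the attributes, so the left side is not a superkey — BCNF is violated.
But every attribute on its right side ({C}) is prime, and the same holds for every other non-superkey FD, so 3NF still holds.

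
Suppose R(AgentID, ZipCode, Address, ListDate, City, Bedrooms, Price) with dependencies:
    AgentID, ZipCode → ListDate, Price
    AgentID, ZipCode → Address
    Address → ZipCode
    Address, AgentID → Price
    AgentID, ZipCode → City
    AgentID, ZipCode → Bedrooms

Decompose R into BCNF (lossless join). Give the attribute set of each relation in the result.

{Address, AgentID, Bedrooms, City, ListDate, Price}; {Address, ZipCode}

Candidate keys of the original relation: {Address, AgentID}, {AgentID, ZipCode}.
Within {Address, AgentID, Bedrooms, City, ListDate, Price, ZipCode}: {Address}⁺ ∩ {Address, AgentID, Bedrooms, City, ListDate, Price, ZipCode} = {Address, ZipCode}, not the whole set, so Address → ZipCode violates BCNF; decompose into {Address, ZipCode} and {Address, AgentID, Bedrooms, City, ListDate, Price}.
{Address, ZipCode} has no BCNF violation.
{Address, AgentID, Bedrooms, City, ListDate, Price} has no BCNF violation.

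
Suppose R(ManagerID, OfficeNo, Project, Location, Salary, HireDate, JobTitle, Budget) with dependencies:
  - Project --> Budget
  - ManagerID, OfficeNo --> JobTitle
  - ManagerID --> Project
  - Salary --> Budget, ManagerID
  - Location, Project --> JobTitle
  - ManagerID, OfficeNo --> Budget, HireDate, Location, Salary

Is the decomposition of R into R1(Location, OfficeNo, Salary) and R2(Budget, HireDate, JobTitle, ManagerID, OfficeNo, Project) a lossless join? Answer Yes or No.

No

R1 ∩ R2 = {OfficeNo}; its closure under F is {OfficeNo}.
Neither R1 nor R2 is contained in that closure, so the decomposition is lossy.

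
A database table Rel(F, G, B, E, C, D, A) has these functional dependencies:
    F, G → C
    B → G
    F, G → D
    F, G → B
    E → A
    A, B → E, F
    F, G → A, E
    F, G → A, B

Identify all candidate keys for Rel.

{A, B}, {B, E}, {B, F}, {F, G}

{A, B} is a candidate key since {A, B}⁺ = {A, B, C, D, E, F, G} covers every attribute.
{B, E} is a candidate key since {B, E}⁺ = {A, B, C, D, E, F, G} covers every attribute.
{B, F} is a candidate key since {B, F}⁺ = {A, B, C, D, E, F, G} covers every attribute.
{F, G} is a candidate key since {F, G}⁺ = {A, B, C, D, E, F, G} covers every attribute.
No proper subset of any of these is a key, and no other minimal superkey exists.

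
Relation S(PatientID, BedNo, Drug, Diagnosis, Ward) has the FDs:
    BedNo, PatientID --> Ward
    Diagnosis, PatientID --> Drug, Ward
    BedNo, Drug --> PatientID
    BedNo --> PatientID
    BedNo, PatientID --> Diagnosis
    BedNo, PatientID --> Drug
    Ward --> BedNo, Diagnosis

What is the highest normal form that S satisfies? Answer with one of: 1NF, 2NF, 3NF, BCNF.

BCNF

Candidate keys: {BedNo}, {Diagnosis, PatientID}, {Ward}. Prime attributes: {BedNo, Diagnosis, PatientID, Ward}.
Each dependency's left side is a superkey — BCNF holds.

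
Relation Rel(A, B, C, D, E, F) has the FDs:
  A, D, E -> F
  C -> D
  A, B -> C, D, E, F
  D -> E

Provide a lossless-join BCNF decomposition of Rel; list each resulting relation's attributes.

{A, B, C}; {A, D, F}; {C, D}; {D, E}

Candidate key of the original relation: {A, B}.
Within {A, B, C, D, E, F}: {A, D, E}⁺ ∩ {A, B, C, D, E, F} = {A, D, E, F}, not the whole set, so A, D, E -> F violates BCNF; decompose into {A, D, E, F} and {A, B, C, D, E}.
Within {A, D, E, F}: {D}⁺ ∩ {A, D, E, F} = {D, E}, not the whole set, so D -> E violates BCNF; decompose into {D, E} and {A, D, F}.
{D, E} has no BCNF violation.
{A, D, F} has no BCNF violation.
Within {A, B, C, D, E}: {C}⁺ ∩ {A, B, C, D, E} = {C, D, E}, not the whole set, so C -> D, E violates BCNF; decompose into {C, D, E} and {A, B, C}.
Within {C, D, E}: {D}⁺ ∩ {C, D, E} = {D, E}, not the whole set, so D -> E violates BCNF; decompose into {D, E} and {C, D}.
{D, E} has no BCNF violation.
{C, D} has no BCNF violation.
{A, B, C} has no BCNF violation.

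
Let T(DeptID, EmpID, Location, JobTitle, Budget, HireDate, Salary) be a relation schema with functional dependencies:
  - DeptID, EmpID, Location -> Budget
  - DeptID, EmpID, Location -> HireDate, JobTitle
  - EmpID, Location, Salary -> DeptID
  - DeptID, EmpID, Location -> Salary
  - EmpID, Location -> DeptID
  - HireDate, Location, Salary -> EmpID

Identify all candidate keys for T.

No FD produces {Location}, so it must be in every candidate key.
Closure of {EmpID, Location} is {Budget, DeptID, EmpID, HireDate, JobTitle, Location, Salary}, the whole schema; {EmpID, Location} is a candidate key.
Closure of {HireDate, Location, Salary} is {Budget, DeptID, EmpID, HireDate, JobTitle, Location, Salary}, the whole schema; {HireDate, Location, Salary} is a candidate key.
Any other superkey properly contains one of these, so there are no further candidate keys.

{EmpID, Location}, {HireDate, Location, Salary}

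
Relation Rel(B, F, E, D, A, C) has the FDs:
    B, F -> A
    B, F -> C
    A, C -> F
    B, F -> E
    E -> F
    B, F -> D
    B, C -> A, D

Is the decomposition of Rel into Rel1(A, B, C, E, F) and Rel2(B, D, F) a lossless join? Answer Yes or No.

Rel1 ∩ Rel2 = {B, F}; its closure under F is {A, B, C, D, E, F}.
Since Rel1 ⊆ {A, B, C, D, E, F}, the intersection is a superkey of Rel1; the decomposition is lossless.

Yes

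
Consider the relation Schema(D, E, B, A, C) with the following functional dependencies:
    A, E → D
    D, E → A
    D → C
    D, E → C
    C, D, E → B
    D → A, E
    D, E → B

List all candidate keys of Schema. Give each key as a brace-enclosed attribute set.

{A, E}, {D}

{D}⁺ = {A, B, C, D, E} — all of the relation — so {D} is a candidate key.
{A, E}⁺ = {A, B, C, D, E} — all of the relation — so {A, E} is a candidate key.
These are minimal and exhaustive — every other superkey contains one of them.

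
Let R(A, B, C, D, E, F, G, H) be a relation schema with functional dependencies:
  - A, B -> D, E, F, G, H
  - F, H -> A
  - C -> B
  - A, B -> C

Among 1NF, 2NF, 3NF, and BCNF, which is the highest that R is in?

Candidate keys: {A, B}, {A, C}, {B, F, H}, {C, F, H}. Prime attributes: {A, B, C, F, H}.
F, H -> A: {F, H}⁺ = {A, F, H}, which is not all of the attributes, so the left side is not a superkey — BCNF is violated.
Its right-hand attributes {A} are all prime, as are those of every other non-superkey FD — the relation is in 3NF.

3NF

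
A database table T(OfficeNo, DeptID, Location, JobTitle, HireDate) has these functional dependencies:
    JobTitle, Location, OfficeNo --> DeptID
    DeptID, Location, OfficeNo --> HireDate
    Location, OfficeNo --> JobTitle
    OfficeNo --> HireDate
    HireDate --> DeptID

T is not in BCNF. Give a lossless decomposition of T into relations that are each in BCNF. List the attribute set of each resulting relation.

{DeptID, HireDate}; {HireDate, OfficeNo}; {JobTitle, Location, OfficeNo}

Candidate key of the original relation: {Location, OfficeNo}.
In {DeptID, HireDate, JobTitle, Location, OfficeNo}, {OfficeNo} is not a superkey ({OfficeNo}⁺ restricted to this set is {DeptID, HireDate, OfficeNo}), so split on OfficeNo --> DeptID, HireDate into {DeptID, HireDate, OfficeNo} and {JobTitle, Location, OfficeNo}.
In {DeptID, HireDate, OfficeNo}, {HireDate} is not a superkey ({HireDate}⁺ restricted to this set is {DeptID, HireDate}), so split on HireDate --> DeptID into {DeptID, HireDate} and {HireDate, OfficeNo}.
{DeptID, HireDate} is in BCNF.
{HireDate, OfficeNo} is in BCNF.
{JobTitle, Location, OfficeNo} is in BCNF.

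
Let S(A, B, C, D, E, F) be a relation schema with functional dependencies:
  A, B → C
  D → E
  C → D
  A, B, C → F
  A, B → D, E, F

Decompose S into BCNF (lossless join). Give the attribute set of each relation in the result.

{A, B, C, F}; {C, D}; {D, E}

Candidate key of the original relation: {A, B}.
{A, B, C, D, E, F}: {D} determines {D, E} here but is not a superkey — split on D → E, giving {D, E} and {A, B, C, D, F}.
{D, E}: every determinant is a superkey — BCNF.
{A, B, C, D, F}: {C} determines {C, D} here but is not a superkey — split on C → D, giving {C, D} and {A, B, C, F}.
{C, D}: every determinant is a superkey — BCNF.
{A, B, C, F}: every determinant is a superkey — BCNF.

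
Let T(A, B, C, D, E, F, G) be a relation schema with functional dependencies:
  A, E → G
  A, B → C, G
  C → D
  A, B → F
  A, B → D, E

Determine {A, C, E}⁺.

Start with {A, C, E}.
A, E → G applies; add {G} → now {A, C, E, G}.
C → D applies; add {D} → now {A, C, D, E, G}.
No further FD applies.

{A, C, D, E, G}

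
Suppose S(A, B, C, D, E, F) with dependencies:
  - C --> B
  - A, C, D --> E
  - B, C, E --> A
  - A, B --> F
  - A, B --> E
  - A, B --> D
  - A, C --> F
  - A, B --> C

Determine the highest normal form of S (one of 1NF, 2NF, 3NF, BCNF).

3NF

Candidate keys: {A, B}, {A, C}, {C, E}. Prime attributes: {A, B, C, E}.
For C --> B we have {C}⁺ = {B, C}; {C} is not a superkey, so BCNF fails.
But every attribute on its right side ({B}) is prime, and the same holds for every other non-superkey FD, so 3NF still holds.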